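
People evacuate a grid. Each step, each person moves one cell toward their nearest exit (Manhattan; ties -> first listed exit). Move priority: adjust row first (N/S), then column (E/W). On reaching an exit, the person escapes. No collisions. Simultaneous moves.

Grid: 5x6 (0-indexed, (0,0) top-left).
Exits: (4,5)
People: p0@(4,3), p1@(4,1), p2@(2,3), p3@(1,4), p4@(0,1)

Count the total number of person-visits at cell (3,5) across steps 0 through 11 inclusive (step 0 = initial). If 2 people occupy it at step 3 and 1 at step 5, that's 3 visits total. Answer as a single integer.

Answer: 0

Derivation:
Step 0: p0@(4,3) p1@(4,1) p2@(2,3) p3@(1,4) p4@(0,1) -> at (3,5): 0 [-], cum=0
Step 1: p0@(4,4) p1@(4,2) p2@(3,3) p3@(2,4) p4@(1,1) -> at (3,5): 0 [-], cum=0
Step 2: p0@ESC p1@(4,3) p2@(4,3) p3@(3,4) p4@(2,1) -> at (3,5): 0 [-], cum=0
Step 3: p0@ESC p1@(4,4) p2@(4,4) p3@(4,4) p4@(3,1) -> at (3,5): 0 [-], cum=0
Step 4: p0@ESC p1@ESC p2@ESC p3@ESC p4@(4,1) -> at (3,5): 0 [-], cum=0
Step 5: p0@ESC p1@ESC p2@ESC p3@ESC p4@(4,2) -> at (3,5): 0 [-], cum=0
Step 6: p0@ESC p1@ESC p2@ESC p3@ESC p4@(4,3) -> at (3,5): 0 [-], cum=0
Step 7: p0@ESC p1@ESC p2@ESC p3@ESC p4@(4,4) -> at (3,5): 0 [-], cum=0
Step 8: p0@ESC p1@ESC p2@ESC p3@ESC p4@ESC -> at (3,5): 0 [-], cum=0
Total visits = 0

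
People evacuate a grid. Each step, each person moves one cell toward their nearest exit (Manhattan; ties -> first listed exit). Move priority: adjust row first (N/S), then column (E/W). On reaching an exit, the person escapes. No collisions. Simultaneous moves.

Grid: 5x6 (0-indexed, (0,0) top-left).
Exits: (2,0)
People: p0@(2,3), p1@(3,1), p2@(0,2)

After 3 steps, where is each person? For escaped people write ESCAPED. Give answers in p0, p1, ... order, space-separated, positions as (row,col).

Step 1: p0:(2,3)->(2,2) | p1:(3,1)->(2,1) | p2:(0,2)->(1,2)
Step 2: p0:(2,2)->(2,1) | p1:(2,1)->(2,0)->EXIT | p2:(1,2)->(2,2)
Step 3: p0:(2,1)->(2,0)->EXIT | p1:escaped | p2:(2,2)->(2,1)

ESCAPED ESCAPED (2,1)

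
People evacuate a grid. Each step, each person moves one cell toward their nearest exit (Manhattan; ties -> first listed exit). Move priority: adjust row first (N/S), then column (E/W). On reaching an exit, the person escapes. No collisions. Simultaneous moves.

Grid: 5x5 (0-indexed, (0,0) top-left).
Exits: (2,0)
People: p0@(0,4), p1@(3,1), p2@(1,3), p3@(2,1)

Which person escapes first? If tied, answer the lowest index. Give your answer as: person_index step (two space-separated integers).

Answer: 3 1

Derivation:
Step 1: p0:(0,4)->(1,4) | p1:(3,1)->(2,1) | p2:(1,3)->(2,3) | p3:(2,1)->(2,0)->EXIT
Step 2: p0:(1,4)->(2,4) | p1:(2,1)->(2,0)->EXIT | p2:(2,3)->(2,2) | p3:escaped
Step 3: p0:(2,4)->(2,3) | p1:escaped | p2:(2,2)->(2,1) | p3:escaped
Step 4: p0:(2,3)->(2,2) | p1:escaped | p2:(2,1)->(2,0)->EXIT | p3:escaped
Step 5: p0:(2,2)->(2,1) | p1:escaped | p2:escaped | p3:escaped
Step 6: p0:(2,1)->(2,0)->EXIT | p1:escaped | p2:escaped | p3:escaped
Exit steps: [6, 2, 4, 1]
First to escape: p3 at step 1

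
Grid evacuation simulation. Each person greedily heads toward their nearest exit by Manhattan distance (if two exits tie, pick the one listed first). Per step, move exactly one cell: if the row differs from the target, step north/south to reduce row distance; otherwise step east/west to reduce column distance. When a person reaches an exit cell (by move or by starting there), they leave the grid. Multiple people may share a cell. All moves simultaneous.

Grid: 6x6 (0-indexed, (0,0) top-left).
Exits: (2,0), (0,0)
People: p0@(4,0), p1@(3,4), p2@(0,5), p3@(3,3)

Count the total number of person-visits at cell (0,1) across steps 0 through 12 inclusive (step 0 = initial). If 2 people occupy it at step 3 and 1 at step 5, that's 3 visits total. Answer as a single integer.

Answer: 1

Derivation:
Step 0: p0@(4,0) p1@(3,4) p2@(0,5) p3@(3,3) -> at (0,1): 0 [-], cum=0
Step 1: p0@(3,0) p1@(2,4) p2@(0,4) p3@(2,3) -> at (0,1): 0 [-], cum=0
Step 2: p0@ESC p1@(2,3) p2@(0,3) p3@(2,2) -> at (0,1): 0 [-], cum=0
Step 3: p0@ESC p1@(2,2) p2@(0,2) p3@(2,1) -> at (0,1): 0 [-], cum=0
Step 4: p0@ESC p1@(2,1) p2@(0,1) p3@ESC -> at (0,1): 1 [p2], cum=1
Step 5: p0@ESC p1@ESC p2@ESC p3@ESC -> at (0,1): 0 [-], cum=1
Total visits = 1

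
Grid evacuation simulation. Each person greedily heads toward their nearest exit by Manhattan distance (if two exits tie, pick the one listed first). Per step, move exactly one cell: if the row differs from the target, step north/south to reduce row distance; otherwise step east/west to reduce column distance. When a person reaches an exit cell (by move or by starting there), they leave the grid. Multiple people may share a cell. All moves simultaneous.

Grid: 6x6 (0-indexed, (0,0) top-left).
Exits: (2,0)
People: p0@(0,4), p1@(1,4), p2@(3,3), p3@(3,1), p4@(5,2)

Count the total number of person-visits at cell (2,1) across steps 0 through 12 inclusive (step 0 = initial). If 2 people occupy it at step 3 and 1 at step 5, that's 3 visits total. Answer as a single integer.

Step 0: p0@(0,4) p1@(1,4) p2@(3,3) p3@(3,1) p4@(5,2) -> at (2,1): 0 [-], cum=0
Step 1: p0@(1,4) p1@(2,4) p2@(2,3) p3@(2,1) p4@(4,2) -> at (2,1): 1 [p3], cum=1
Step 2: p0@(2,4) p1@(2,3) p2@(2,2) p3@ESC p4@(3,2) -> at (2,1): 0 [-], cum=1
Step 3: p0@(2,3) p1@(2,2) p2@(2,1) p3@ESC p4@(2,2) -> at (2,1): 1 [p2], cum=2
Step 4: p0@(2,2) p1@(2,1) p2@ESC p3@ESC p4@(2,1) -> at (2,1): 2 [p1,p4], cum=4
Step 5: p0@(2,1) p1@ESC p2@ESC p3@ESC p4@ESC -> at (2,1): 1 [p0], cum=5
Step 6: p0@ESC p1@ESC p2@ESC p3@ESC p4@ESC -> at (2,1): 0 [-], cum=5
Total visits = 5

Answer: 5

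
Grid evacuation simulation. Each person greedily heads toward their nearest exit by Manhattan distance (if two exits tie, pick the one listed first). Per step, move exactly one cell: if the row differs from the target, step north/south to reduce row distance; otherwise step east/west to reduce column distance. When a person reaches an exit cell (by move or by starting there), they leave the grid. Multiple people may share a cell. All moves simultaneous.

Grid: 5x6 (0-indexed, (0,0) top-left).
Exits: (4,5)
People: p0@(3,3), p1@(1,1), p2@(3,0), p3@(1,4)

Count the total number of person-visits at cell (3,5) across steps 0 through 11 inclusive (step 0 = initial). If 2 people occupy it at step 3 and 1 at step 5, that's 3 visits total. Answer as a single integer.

Step 0: p0@(3,3) p1@(1,1) p2@(3,0) p3@(1,4) -> at (3,5): 0 [-], cum=0
Step 1: p0@(4,3) p1@(2,1) p2@(4,0) p3@(2,4) -> at (3,5): 0 [-], cum=0
Step 2: p0@(4,4) p1@(3,1) p2@(4,1) p3@(3,4) -> at (3,5): 0 [-], cum=0
Step 3: p0@ESC p1@(4,1) p2@(4,2) p3@(4,4) -> at (3,5): 0 [-], cum=0
Step 4: p0@ESC p1@(4,2) p2@(4,3) p3@ESC -> at (3,5): 0 [-], cum=0
Step 5: p0@ESC p1@(4,3) p2@(4,4) p3@ESC -> at (3,5): 0 [-], cum=0
Step 6: p0@ESC p1@(4,4) p2@ESC p3@ESC -> at (3,5): 0 [-], cum=0
Step 7: p0@ESC p1@ESC p2@ESC p3@ESC -> at (3,5): 0 [-], cum=0
Total visits = 0

Answer: 0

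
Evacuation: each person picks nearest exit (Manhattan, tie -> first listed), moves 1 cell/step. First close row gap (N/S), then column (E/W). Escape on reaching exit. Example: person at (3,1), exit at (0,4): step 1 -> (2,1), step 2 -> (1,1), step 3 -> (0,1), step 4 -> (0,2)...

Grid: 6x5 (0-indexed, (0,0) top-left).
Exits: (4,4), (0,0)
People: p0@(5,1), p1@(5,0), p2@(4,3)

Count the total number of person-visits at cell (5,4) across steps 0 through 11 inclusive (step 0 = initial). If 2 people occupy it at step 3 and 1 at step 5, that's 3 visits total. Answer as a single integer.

Step 0: p0@(5,1) p1@(5,0) p2@(4,3) -> at (5,4): 0 [-], cum=0
Step 1: p0@(4,1) p1@(4,0) p2@ESC -> at (5,4): 0 [-], cum=0
Step 2: p0@(4,2) p1@(4,1) p2@ESC -> at (5,4): 0 [-], cum=0
Step 3: p0@(4,3) p1@(4,2) p2@ESC -> at (5,4): 0 [-], cum=0
Step 4: p0@ESC p1@(4,3) p2@ESC -> at (5,4): 0 [-], cum=0
Step 5: p0@ESC p1@ESC p2@ESC -> at (5,4): 0 [-], cum=0
Total visits = 0

Answer: 0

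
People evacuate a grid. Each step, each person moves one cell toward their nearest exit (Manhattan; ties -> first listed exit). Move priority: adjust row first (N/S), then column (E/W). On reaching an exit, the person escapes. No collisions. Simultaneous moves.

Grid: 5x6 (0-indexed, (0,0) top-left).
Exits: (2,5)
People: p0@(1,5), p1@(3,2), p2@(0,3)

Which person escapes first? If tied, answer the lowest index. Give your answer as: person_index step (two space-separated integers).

Step 1: p0:(1,5)->(2,5)->EXIT | p1:(3,2)->(2,2) | p2:(0,3)->(1,3)
Step 2: p0:escaped | p1:(2,2)->(2,3) | p2:(1,3)->(2,3)
Step 3: p0:escaped | p1:(2,3)->(2,4) | p2:(2,3)->(2,4)
Step 4: p0:escaped | p1:(2,4)->(2,5)->EXIT | p2:(2,4)->(2,5)->EXIT
Exit steps: [1, 4, 4]
First to escape: p0 at step 1

Answer: 0 1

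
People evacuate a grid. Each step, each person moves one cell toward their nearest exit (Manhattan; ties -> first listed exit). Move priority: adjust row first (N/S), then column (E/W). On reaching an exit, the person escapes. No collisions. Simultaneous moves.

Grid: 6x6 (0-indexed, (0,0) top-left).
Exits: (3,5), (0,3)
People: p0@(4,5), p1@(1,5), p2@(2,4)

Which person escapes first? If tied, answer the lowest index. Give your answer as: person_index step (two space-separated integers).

Step 1: p0:(4,5)->(3,5)->EXIT | p1:(1,5)->(2,5) | p2:(2,4)->(3,4)
Step 2: p0:escaped | p1:(2,5)->(3,5)->EXIT | p2:(3,4)->(3,5)->EXIT
Exit steps: [1, 2, 2]
First to escape: p0 at step 1

Answer: 0 1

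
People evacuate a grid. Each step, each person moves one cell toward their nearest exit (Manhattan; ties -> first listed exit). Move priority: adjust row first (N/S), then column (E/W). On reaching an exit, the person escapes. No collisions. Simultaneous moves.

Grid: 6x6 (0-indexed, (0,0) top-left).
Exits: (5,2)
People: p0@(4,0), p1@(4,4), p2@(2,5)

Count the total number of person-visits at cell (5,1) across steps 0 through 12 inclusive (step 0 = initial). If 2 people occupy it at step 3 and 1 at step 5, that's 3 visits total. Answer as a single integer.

Answer: 1

Derivation:
Step 0: p0@(4,0) p1@(4,4) p2@(2,5) -> at (5,1): 0 [-], cum=0
Step 1: p0@(5,0) p1@(5,4) p2@(3,5) -> at (5,1): 0 [-], cum=0
Step 2: p0@(5,1) p1@(5,3) p2@(4,5) -> at (5,1): 1 [p0], cum=1
Step 3: p0@ESC p1@ESC p2@(5,5) -> at (5,1): 0 [-], cum=1
Step 4: p0@ESC p1@ESC p2@(5,4) -> at (5,1): 0 [-], cum=1
Step 5: p0@ESC p1@ESC p2@(5,3) -> at (5,1): 0 [-], cum=1
Step 6: p0@ESC p1@ESC p2@ESC -> at (5,1): 0 [-], cum=1
Total visits = 1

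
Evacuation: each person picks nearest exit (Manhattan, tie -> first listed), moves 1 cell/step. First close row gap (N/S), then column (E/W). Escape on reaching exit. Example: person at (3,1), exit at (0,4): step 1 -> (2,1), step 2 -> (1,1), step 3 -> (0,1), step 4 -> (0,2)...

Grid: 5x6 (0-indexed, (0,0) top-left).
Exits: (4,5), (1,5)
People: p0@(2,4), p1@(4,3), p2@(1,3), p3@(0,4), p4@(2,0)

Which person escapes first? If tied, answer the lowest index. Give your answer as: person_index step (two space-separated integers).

Answer: 0 2

Derivation:
Step 1: p0:(2,4)->(1,4) | p1:(4,3)->(4,4) | p2:(1,3)->(1,4) | p3:(0,4)->(1,4) | p4:(2,0)->(1,0)
Step 2: p0:(1,4)->(1,5)->EXIT | p1:(4,4)->(4,5)->EXIT | p2:(1,4)->(1,5)->EXIT | p3:(1,4)->(1,5)->EXIT | p4:(1,0)->(1,1)
Step 3: p0:escaped | p1:escaped | p2:escaped | p3:escaped | p4:(1,1)->(1,2)
Step 4: p0:escaped | p1:escaped | p2:escaped | p3:escaped | p4:(1,2)->(1,3)
Step 5: p0:escaped | p1:escaped | p2:escaped | p3:escaped | p4:(1,3)->(1,4)
Step 6: p0:escaped | p1:escaped | p2:escaped | p3:escaped | p4:(1,4)->(1,5)->EXIT
Exit steps: [2, 2, 2, 2, 6]
First to escape: p0 at step 2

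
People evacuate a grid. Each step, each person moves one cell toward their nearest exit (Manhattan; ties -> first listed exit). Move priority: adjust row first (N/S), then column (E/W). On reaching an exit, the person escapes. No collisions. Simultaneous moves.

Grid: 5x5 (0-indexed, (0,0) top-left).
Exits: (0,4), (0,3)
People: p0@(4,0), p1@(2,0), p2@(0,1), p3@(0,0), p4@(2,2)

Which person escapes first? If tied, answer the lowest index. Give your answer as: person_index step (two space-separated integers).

Step 1: p0:(4,0)->(3,0) | p1:(2,0)->(1,0) | p2:(0,1)->(0,2) | p3:(0,0)->(0,1) | p4:(2,2)->(1,2)
Step 2: p0:(3,0)->(2,0) | p1:(1,0)->(0,0) | p2:(0,2)->(0,3)->EXIT | p3:(0,1)->(0,2) | p4:(1,2)->(0,2)
Step 3: p0:(2,0)->(1,0) | p1:(0,0)->(0,1) | p2:escaped | p3:(0,2)->(0,3)->EXIT | p4:(0,2)->(0,3)->EXIT
Step 4: p0:(1,0)->(0,0) | p1:(0,1)->(0,2) | p2:escaped | p3:escaped | p4:escaped
Step 5: p0:(0,0)->(0,1) | p1:(0,2)->(0,3)->EXIT | p2:escaped | p3:escaped | p4:escaped
Step 6: p0:(0,1)->(0,2) | p1:escaped | p2:escaped | p3:escaped | p4:escaped
Step 7: p0:(0,2)->(0,3)->EXIT | p1:escaped | p2:escaped | p3:escaped | p4:escaped
Exit steps: [7, 5, 2, 3, 3]
First to escape: p2 at step 2

Answer: 2 2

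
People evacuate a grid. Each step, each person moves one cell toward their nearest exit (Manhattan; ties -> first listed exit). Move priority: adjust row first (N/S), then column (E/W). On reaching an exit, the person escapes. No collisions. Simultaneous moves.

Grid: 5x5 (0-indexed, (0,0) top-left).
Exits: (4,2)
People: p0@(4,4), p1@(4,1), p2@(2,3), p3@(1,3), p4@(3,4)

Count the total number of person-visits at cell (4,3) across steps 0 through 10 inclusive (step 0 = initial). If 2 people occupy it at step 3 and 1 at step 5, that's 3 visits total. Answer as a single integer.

Answer: 4

Derivation:
Step 0: p0@(4,4) p1@(4,1) p2@(2,3) p3@(1,3) p4@(3,4) -> at (4,3): 0 [-], cum=0
Step 1: p0@(4,3) p1@ESC p2@(3,3) p3@(2,3) p4@(4,4) -> at (4,3): 1 [p0], cum=1
Step 2: p0@ESC p1@ESC p2@(4,3) p3@(3,3) p4@(4,3) -> at (4,3): 2 [p2,p4], cum=3
Step 3: p0@ESC p1@ESC p2@ESC p3@(4,3) p4@ESC -> at (4,3): 1 [p3], cum=4
Step 4: p0@ESC p1@ESC p2@ESC p3@ESC p4@ESC -> at (4,3): 0 [-], cum=4
Total visits = 4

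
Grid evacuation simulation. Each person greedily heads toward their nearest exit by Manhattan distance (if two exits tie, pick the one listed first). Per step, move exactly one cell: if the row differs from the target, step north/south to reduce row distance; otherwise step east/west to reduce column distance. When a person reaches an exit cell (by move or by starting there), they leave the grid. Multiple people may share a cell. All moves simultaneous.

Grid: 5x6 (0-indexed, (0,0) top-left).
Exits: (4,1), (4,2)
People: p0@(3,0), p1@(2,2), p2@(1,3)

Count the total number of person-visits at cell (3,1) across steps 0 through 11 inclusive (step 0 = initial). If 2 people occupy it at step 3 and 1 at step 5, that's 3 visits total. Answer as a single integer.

Step 0: p0@(3,0) p1@(2,2) p2@(1,3) -> at (3,1): 0 [-], cum=0
Step 1: p0@(4,0) p1@(3,2) p2@(2,3) -> at (3,1): 0 [-], cum=0
Step 2: p0@ESC p1@ESC p2@(3,3) -> at (3,1): 0 [-], cum=0
Step 3: p0@ESC p1@ESC p2@(4,3) -> at (3,1): 0 [-], cum=0
Step 4: p0@ESC p1@ESC p2@ESC -> at (3,1): 0 [-], cum=0
Total visits = 0

Answer: 0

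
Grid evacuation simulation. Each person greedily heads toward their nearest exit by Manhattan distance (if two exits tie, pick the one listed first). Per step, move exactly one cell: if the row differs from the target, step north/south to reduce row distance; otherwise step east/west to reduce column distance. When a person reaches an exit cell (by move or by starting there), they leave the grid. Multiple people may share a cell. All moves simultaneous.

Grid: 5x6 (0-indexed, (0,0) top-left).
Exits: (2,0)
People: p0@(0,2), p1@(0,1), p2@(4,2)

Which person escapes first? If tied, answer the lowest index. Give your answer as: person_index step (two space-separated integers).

Answer: 1 3

Derivation:
Step 1: p0:(0,2)->(1,2) | p1:(0,1)->(1,1) | p2:(4,2)->(3,2)
Step 2: p0:(1,2)->(2,2) | p1:(1,1)->(2,1) | p2:(3,2)->(2,2)
Step 3: p0:(2,2)->(2,1) | p1:(2,1)->(2,0)->EXIT | p2:(2,2)->(2,1)
Step 4: p0:(2,1)->(2,0)->EXIT | p1:escaped | p2:(2,1)->(2,0)->EXIT
Exit steps: [4, 3, 4]
First to escape: p1 at step 3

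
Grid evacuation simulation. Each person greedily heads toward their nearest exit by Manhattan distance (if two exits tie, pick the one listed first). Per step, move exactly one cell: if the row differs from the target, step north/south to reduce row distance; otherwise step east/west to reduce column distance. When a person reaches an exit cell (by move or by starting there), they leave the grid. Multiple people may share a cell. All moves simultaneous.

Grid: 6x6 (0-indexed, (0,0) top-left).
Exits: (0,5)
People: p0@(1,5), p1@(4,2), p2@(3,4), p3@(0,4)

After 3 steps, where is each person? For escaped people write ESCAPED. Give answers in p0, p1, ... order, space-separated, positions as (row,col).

Step 1: p0:(1,5)->(0,5)->EXIT | p1:(4,2)->(3,2) | p2:(3,4)->(2,4) | p3:(0,4)->(0,5)->EXIT
Step 2: p0:escaped | p1:(3,2)->(2,2) | p2:(2,4)->(1,4) | p3:escaped
Step 3: p0:escaped | p1:(2,2)->(1,2) | p2:(1,4)->(0,4) | p3:escaped

ESCAPED (1,2) (0,4) ESCAPED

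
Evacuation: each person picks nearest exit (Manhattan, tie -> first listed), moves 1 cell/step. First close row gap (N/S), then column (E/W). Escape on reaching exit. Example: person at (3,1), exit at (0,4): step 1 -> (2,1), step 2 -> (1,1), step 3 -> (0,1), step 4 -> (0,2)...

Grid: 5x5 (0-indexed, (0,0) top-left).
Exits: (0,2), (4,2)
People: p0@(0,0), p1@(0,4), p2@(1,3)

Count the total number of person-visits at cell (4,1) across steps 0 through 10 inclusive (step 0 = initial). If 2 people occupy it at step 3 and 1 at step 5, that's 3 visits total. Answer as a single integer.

Step 0: p0@(0,0) p1@(0,4) p2@(1,3) -> at (4,1): 0 [-], cum=0
Step 1: p0@(0,1) p1@(0,3) p2@(0,3) -> at (4,1): 0 [-], cum=0
Step 2: p0@ESC p1@ESC p2@ESC -> at (4,1): 0 [-], cum=0
Total visits = 0

Answer: 0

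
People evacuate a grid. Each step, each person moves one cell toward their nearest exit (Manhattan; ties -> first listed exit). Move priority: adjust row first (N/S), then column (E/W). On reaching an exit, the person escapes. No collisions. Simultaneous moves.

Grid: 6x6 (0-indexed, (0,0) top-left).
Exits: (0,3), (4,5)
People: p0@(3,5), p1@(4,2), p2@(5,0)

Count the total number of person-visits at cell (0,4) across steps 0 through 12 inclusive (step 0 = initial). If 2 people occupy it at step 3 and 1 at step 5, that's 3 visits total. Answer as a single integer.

Answer: 0

Derivation:
Step 0: p0@(3,5) p1@(4,2) p2@(5,0) -> at (0,4): 0 [-], cum=0
Step 1: p0@ESC p1@(4,3) p2@(4,0) -> at (0,4): 0 [-], cum=0
Step 2: p0@ESC p1@(4,4) p2@(4,1) -> at (0,4): 0 [-], cum=0
Step 3: p0@ESC p1@ESC p2@(4,2) -> at (0,4): 0 [-], cum=0
Step 4: p0@ESC p1@ESC p2@(4,3) -> at (0,4): 0 [-], cum=0
Step 5: p0@ESC p1@ESC p2@(4,4) -> at (0,4): 0 [-], cum=0
Step 6: p0@ESC p1@ESC p2@ESC -> at (0,4): 0 [-], cum=0
Total visits = 0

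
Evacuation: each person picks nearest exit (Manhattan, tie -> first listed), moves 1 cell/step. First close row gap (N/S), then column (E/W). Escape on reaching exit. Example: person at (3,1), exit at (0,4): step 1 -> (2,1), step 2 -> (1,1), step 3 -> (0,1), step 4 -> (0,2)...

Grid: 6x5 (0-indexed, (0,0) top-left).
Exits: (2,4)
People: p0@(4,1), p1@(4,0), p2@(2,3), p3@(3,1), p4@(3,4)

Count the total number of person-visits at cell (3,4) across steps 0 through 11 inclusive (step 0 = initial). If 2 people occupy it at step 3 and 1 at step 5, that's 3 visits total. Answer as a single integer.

Step 0: p0@(4,1) p1@(4,0) p2@(2,3) p3@(3,1) p4@(3,4) -> at (3,4): 1 [p4], cum=1
Step 1: p0@(3,1) p1@(3,0) p2@ESC p3@(2,1) p4@ESC -> at (3,4): 0 [-], cum=1
Step 2: p0@(2,1) p1@(2,0) p2@ESC p3@(2,2) p4@ESC -> at (3,4): 0 [-], cum=1
Step 3: p0@(2,2) p1@(2,1) p2@ESC p3@(2,3) p4@ESC -> at (3,4): 0 [-], cum=1
Step 4: p0@(2,3) p1@(2,2) p2@ESC p3@ESC p4@ESC -> at (3,4): 0 [-], cum=1
Step 5: p0@ESC p1@(2,3) p2@ESC p3@ESC p4@ESC -> at (3,4): 0 [-], cum=1
Step 6: p0@ESC p1@ESC p2@ESC p3@ESC p4@ESC -> at (3,4): 0 [-], cum=1
Total visits = 1

Answer: 1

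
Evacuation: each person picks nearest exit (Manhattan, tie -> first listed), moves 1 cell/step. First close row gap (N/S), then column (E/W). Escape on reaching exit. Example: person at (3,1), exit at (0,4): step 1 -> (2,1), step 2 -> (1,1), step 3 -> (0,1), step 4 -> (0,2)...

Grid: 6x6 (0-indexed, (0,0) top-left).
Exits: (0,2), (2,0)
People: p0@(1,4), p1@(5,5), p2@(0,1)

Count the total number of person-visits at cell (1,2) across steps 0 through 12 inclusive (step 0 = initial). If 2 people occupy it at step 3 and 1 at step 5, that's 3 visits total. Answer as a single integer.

Step 0: p0@(1,4) p1@(5,5) p2@(0,1) -> at (1,2): 0 [-], cum=0
Step 1: p0@(0,4) p1@(4,5) p2@ESC -> at (1,2): 0 [-], cum=0
Step 2: p0@(0,3) p1@(3,5) p2@ESC -> at (1,2): 0 [-], cum=0
Step 3: p0@ESC p1@(2,5) p2@ESC -> at (1,2): 0 [-], cum=0
Step 4: p0@ESC p1@(1,5) p2@ESC -> at (1,2): 0 [-], cum=0
Step 5: p0@ESC p1@(0,5) p2@ESC -> at (1,2): 0 [-], cum=0
Step 6: p0@ESC p1@(0,4) p2@ESC -> at (1,2): 0 [-], cum=0
Step 7: p0@ESC p1@(0,3) p2@ESC -> at (1,2): 0 [-], cum=0
Step 8: p0@ESC p1@ESC p2@ESC -> at (1,2): 0 [-], cum=0
Total visits = 0

Answer: 0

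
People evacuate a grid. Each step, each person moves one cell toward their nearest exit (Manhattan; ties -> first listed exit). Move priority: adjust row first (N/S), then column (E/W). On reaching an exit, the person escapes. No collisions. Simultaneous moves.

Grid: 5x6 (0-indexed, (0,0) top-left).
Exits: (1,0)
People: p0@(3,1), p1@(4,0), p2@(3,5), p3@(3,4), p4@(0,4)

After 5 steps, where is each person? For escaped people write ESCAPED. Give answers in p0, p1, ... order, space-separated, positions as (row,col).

Step 1: p0:(3,1)->(2,1) | p1:(4,0)->(3,0) | p2:(3,5)->(2,5) | p3:(3,4)->(2,4) | p4:(0,4)->(1,4)
Step 2: p0:(2,1)->(1,1) | p1:(3,0)->(2,0) | p2:(2,5)->(1,5) | p3:(2,4)->(1,4) | p4:(1,4)->(1,3)
Step 3: p0:(1,1)->(1,0)->EXIT | p1:(2,0)->(1,0)->EXIT | p2:(1,5)->(1,4) | p3:(1,4)->(1,3) | p4:(1,3)->(1,2)
Step 4: p0:escaped | p1:escaped | p2:(1,4)->(1,3) | p3:(1,3)->(1,2) | p4:(1,2)->(1,1)
Step 5: p0:escaped | p1:escaped | p2:(1,3)->(1,2) | p3:(1,2)->(1,1) | p4:(1,1)->(1,0)->EXIT

ESCAPED ESCAPED (1,2) (1,1) ESCAPED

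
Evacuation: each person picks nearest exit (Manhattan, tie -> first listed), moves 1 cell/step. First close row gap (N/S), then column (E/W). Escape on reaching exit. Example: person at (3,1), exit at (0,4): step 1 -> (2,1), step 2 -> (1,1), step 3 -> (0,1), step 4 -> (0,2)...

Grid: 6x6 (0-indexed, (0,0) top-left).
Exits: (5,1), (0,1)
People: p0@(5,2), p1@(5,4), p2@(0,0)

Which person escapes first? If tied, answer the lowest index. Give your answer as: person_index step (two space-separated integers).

Answer: 0 1

Derivation:
Step 1: p0:(5,2)->(5,1)->EXIT | p1:(5,4)->(5,3) | p2:(0,0)->(0,1)->EXIT
Step 2: p0:escaped | p1:(5,3)->(5,2) | p2:escaped
Step 3: p0:escaped | p1:(5,2)->(5,1)->EXIT | p2:escaped
Exit steps: [1, 3, 1]
First to escape: p0 at step 1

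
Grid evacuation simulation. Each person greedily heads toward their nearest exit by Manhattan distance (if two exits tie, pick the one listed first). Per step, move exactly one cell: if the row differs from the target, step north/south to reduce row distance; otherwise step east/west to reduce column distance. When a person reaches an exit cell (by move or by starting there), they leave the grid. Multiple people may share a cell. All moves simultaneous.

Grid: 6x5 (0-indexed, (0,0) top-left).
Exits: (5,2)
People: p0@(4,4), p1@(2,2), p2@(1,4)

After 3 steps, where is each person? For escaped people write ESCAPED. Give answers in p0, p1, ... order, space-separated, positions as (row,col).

Step 1: p0:(4,4)->(5,4) | p1:(2,2)->(3,2) | p2:(1,4)->(2,4)
Step 2: p0:(5,4)->(5,3) | p1:(3,2)->(4,2) | p2:(2,4)->(3,4)
Step 3: p0:(5,3)->(5,2)->EXIT | p1:(4,2)->(5,2)->EXIT | p2:(3,4)->(4,4)

ESCAPED ESCAPED (4,4)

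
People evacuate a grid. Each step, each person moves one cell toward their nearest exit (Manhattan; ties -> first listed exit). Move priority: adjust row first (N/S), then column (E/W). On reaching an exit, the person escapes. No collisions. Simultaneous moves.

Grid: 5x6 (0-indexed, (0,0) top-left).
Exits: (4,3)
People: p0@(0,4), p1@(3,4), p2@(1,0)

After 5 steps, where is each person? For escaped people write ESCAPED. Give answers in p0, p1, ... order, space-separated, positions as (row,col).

Step 1: p0:(0,4)->(1,4) | p1:(3,4)->(4,4) | p2:(1,0)->(2,0)
Step 2: p0:(1,4)->(2,4) | p1:(4,4)->(4,3)->EXIT | p2:(2,0)->(3,0)
Step 3: p0:(2,4)->(3,4) | p1:escaped | p2:(3,0)->(4,0)
Step 4: p0:(3,4)->(4,4) | p1:escaped | p2:(4,0)->(4,1)
Step 5: p0:(4,4)->(4,3)->EXIT | p1:escaped | p2:(4,1)->(4,2)

ESCAPED ESCAPED (4,2)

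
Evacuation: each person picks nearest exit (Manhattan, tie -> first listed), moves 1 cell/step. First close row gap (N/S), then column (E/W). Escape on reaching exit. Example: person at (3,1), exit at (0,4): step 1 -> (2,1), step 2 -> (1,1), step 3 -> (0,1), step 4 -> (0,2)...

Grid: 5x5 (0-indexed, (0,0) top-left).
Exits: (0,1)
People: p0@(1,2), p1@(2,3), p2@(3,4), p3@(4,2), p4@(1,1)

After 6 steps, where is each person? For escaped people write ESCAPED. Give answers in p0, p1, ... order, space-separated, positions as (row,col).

Step 1: p0:(1,2)->(0,2) | p1:(2,3)->(1,3) | p2:(3,4)->(2,4) | p3:(4,2)->(3,2) | p4:(1,1)->(0,1)->EXIT
Step 2: p0:(0,2)->(0,1)->EXIT | p1:(1,3)->(0,3) | p2:(2,4)->(1,4) | p3:(3,2)->(2,2) | p4:escaped
Step 3: p0:escaped | p1:(0,3)->(0,2) | p2:(1,4)->(0,4) | p3:(2,2)->(1,2) | p4:escaped
Step 4: p0:escaped | p1:(0,2)->(0,1)->EXIT | p2:(0,4)->(0,3) | p3:(1,2)->(0,2) | p4:escaped
Step 5: p0:escaped | p1:escaped | p2:(0,3)->(0,2) | p3:(0,2)->(0,1)->EXIT | p4:escaped
Step 6: p0:escaped | p1:escaped | p2:(0,2)->(0,1)->EXIT | p3:escaped | p4:escaped

ESCAPED ESCAPED ESCAPED ESCAPED ESCAPED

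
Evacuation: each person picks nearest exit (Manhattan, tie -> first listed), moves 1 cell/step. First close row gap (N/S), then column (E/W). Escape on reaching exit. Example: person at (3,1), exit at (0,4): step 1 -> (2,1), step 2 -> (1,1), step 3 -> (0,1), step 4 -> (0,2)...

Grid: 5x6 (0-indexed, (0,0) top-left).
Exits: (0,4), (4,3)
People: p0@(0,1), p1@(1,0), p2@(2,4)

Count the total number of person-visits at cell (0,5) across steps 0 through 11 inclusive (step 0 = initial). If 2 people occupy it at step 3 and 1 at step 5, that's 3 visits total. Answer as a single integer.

Step 0: p0@(0,1) p1@(1,0) p2@(2,4) -> at (0,5): 0 [-], cum=0
Step 1: p0@(0,2) p1@(0,0) p2@(1,4) -> at (0,5): 0 [-], cum=0
Step 2: p0@(0,3) p1@(0,1) p2@ESC -> at (0,5): 0 [-], cum=0
Step 3: p0@ESC p1@(0,2) p2@ESC -> at (0,5): 0 [-], cum=0
Step 4: p0@ESC p1@(0,3) p2@ESC -> at (0,5): 0 [-], cum=0
Step 5: p0@ESC p1@ESC p2@ESC -> at (0,5): 0 [-], cum=0
Total visits = 0

Answer: 0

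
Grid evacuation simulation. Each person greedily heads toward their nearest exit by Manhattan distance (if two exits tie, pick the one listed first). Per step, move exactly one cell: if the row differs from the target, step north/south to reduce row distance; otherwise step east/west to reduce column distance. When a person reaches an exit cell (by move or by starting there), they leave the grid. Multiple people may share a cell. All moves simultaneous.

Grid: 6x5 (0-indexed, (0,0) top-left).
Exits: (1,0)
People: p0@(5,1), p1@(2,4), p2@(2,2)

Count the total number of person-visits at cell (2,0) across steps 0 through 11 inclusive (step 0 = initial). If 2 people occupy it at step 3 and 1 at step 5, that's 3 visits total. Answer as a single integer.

Step 0: p0@(5,1) p1@(2,4) p2@(2,2) -> at (2,0): 0 [-], cum=0
Step 1: p0@(4,1) p1@(1,4) p2@(1,2) -> at (2,0): 0 [-], cum=0
Step 2: p0@(3,1) p1@(1,3) p2@(1,1) -> at (2,0): 0 [-], cum=0
Step 3: p0@(2,1) p1@(1,2) p2@ESC -> at (2,0): 0 [-], cum=0
Step 4: p0@(1,1) p1@(1,1) p2@ESC -> at (2,0): 0 [-], cum=0
Step 5: p0@ESC p1@ESC p2@ESC -> at (2,0): 0 [-], cum=0
Total visits = 0

Answer: 0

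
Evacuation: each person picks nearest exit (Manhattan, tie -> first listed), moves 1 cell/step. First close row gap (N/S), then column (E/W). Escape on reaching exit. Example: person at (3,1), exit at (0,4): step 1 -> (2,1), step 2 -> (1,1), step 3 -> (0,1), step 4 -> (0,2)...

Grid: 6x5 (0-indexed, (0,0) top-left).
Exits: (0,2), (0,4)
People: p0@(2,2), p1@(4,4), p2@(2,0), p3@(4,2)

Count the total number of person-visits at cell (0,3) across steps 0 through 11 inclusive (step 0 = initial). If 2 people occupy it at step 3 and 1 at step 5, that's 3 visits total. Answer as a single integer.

Step 0: p0@(2,2) p1@(4,4) p2@(2,0) p3@(4,2) -> at (0,3): 0 [-], cum=0
Step 1: p0@(1,2) p1@(3,4) p2@(1,0) p3@(3,2) -> at (0,3): 0 [-], cum=0
Step 2: p0@ESC p1@(2,4) p2@(0,0) p3@(2,2) -> at (0,3): 0 [-], cum=0
Step 3: p0@ESC p1@(1,4) p2@(0,1) p3@(1,2) -> at (0,3): 0 [-], cum=0
Step 4: p0@ESC p1@ESC p2@ESC p3@ESC -> at (0,3): 0 [-], cum=0
Total visits = 0

Answer: 0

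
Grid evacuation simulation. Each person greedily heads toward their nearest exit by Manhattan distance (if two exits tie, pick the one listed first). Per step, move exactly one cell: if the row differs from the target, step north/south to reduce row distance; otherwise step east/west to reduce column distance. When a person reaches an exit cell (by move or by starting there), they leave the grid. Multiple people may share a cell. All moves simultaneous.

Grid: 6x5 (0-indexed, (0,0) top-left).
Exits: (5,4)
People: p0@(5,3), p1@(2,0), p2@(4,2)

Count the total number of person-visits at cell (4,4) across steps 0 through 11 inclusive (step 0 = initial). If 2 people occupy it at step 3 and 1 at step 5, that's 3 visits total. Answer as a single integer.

Answer: 0

Derivation:
Step 0: p0@(5,3) p1@(2,0) p2@(4,2) -> at (4,4): 0 [-], cum=0
Step 1: p0@ESC p1@(3,0) p2@(5,2) -> at (4,4): 0 [-], cum=0
Step 2: p0@ESC p1@(4,0) p2@(5,3) -> at (4,4): 0 [-], cum=0
Step 3: p0@ESC p1@(5,0) p2@ESC -> at (4,4): 0 [-], cum=0
Step 4: p0@ESC p1@(5,1) p2@ESC -> at (4,4): 0 [-], cum=0
Step 5: p0@ESC p1@(5,2) p2@ESC -> at (4,4): 0 [-], cum=0
Step 6: p0@ESC p1@(5,3) p2@ESC -> at (4,4): 0 [-], cum=0
Step 7: p0@ESC p1@ESC p2@ESC -> at (4,4): 0 [-], cum=0
Total visits = 0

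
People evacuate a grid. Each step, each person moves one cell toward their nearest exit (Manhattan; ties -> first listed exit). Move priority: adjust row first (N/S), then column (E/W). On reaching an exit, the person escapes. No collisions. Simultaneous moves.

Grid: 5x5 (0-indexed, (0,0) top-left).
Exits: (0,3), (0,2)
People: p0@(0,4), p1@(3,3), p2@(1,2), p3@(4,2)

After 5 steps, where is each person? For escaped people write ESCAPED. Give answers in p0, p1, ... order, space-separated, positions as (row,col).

Step 1: p0:(0,4)->(0,3)->EXIT | p1:(3,3)->(2,3) | p2:(1,2)->(0,2)->EXIT | p3:(4,2)->(3,2)
Step 2: p0:escaped | p1:(2,3)->(1,3) | p2:escaped | p3:(3,2)->(2,2)
Step 3: p0:escaped | p1:(1,3)->(0,3)->EXIT | p2:escaped | p3:(2,2)->(1,2)
Step 4: p0:escaped | p1:escaped | p2:escaped | p3:(1,2)->(0,2)->EXIT

ESCAPED ESCAPED ESCAPED ESCAPED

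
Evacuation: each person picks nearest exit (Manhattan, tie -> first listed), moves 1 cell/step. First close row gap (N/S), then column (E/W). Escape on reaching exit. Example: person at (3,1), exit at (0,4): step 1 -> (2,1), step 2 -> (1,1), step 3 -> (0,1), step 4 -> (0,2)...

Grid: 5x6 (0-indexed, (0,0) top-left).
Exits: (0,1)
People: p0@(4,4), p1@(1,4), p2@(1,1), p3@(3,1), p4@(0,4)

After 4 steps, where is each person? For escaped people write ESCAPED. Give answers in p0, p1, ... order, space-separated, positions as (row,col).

Step 1: p0:(4,4)->(3,4) | p1:(1,4)->(0,4) | p2:(1,1)->(0,1)->EXIT | p3:(3,1)->(2,1) | p4:(0,4)->(0,3)
Step 2: p0:(3,4)->(2,4) | p1:(0,4)->(0,3) | p2:escaped | p3:(2,1)->(1,1) | p4:(0,3)->(0,2)
Step 3: p0:(2,4)->(1,4) | p1:(0,3)->(0,2) | p2:escaped | p3:(1,1)->(0,1)->EXIT | p4:(0,2)->(0,1)->EXIT
Step 4: p0:(1,4)->(0,4) | p1:(0,2)->(0,1)->EXIT | p2:escaped | p3:escaped | p4:escaped

(0,4) ESCAPED ESCAPED ESCAPED ESCAPED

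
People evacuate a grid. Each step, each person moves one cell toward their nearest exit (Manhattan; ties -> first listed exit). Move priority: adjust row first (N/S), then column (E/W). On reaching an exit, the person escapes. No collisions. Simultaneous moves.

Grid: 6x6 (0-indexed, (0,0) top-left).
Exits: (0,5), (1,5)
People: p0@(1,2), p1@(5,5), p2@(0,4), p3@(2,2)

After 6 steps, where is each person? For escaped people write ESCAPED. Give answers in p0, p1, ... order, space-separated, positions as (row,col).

Step 1: p0:(1,2)->(1,3) | p1:(5,5)->(4,5) | p2:(0,4)->(0,5)->EXIT | p3:(2,2)->(1,2)
Step 2: p0:(1,3)->(1,4) | p1:(4,5)->(3,5) | p2:escaped | p3:(1,2)->(1,3)
Step 3: p0:(1,4)->(1,5)->EXIT | p1:(3,5)->(2,5) | p2:escaped | p3:(1,3)->(1,4)
Step 4: p0:escaped | p1:(2,5)->(1,5)->EXIT | p2:escaped | p3:(1,4)->(1,5)->EXIT

ESCAPED ESCAPED ESCAPED ESCAPED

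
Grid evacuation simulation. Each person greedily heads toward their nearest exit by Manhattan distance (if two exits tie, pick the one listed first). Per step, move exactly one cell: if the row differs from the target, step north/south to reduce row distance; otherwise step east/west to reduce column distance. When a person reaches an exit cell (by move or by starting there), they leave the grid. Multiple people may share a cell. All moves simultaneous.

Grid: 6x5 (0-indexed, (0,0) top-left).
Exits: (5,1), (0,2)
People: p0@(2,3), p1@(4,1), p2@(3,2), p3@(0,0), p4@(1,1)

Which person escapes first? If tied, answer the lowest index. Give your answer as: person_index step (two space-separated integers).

Answer: 1 1

Derivation:
Step 1: p0:(2,3)->(1,3) | p1:(4,1)->(5,1)->EXIT | p2:(3,2)->(4,2) | p3:(0,0)->(0,1) | p4:(1,1)->(0,1)
Step 2: p0:(1,3)->(0,3) | p1:escaped | p2:(4,2)->(5,2) | p3:(0,1)->(0,2)->EXIT | p4:(0,1)->(0,2)->EXIT
Step 3: p0:(0,3)->(0,2)->EXIT | p1:escaped | p2:(5,2)->(5,1)->EXIT | p3:escaped | p4:escaped
Exit steps: [3, 1, 3, 2, 2]
First to escape: p1 at step 1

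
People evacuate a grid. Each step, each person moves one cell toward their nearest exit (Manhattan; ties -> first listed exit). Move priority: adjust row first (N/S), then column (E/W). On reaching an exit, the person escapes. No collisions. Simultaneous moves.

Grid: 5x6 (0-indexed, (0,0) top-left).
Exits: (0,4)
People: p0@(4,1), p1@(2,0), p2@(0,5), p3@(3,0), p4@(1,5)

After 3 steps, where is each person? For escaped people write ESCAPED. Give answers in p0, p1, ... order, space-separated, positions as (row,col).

Step 1: p0:(4,1)->(3,1) | p1:(2,0)->(1,0) | p2:(0,5)->(0,4)->EXIT | p3:(3,0)->(2,0) | p4:(1,5)->(0,5)
Step 2: p0:(3,1)->(2,1) | p1:(1,0)->(0,0) | p2:escaped | p3:(2,0)->(1,0) | p4:(0,5)->(0,4)->EXIT
Step 3: p0:(2,1)->(1,1) | p1:(0,0)->(0,1) | p2:escaped | p3:(1,0)->(0,0) | p4:escaped

(1,1) (0,1) ESCAPED (0,0) ESCAPED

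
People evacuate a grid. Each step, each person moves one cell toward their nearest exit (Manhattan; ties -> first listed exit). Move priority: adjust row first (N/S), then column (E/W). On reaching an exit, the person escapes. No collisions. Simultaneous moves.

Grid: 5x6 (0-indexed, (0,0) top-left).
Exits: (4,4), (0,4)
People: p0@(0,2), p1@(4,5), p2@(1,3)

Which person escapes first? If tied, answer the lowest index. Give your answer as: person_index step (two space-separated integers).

Answer: 1 1

Derivation:
Step 1: p0:(0,2)->(0,3) | p1:(4,5)->(4,4)->EXIT | p2:(1,3)->(0,3)
Step 2: p0:(0,3)->(0,4)->EXIT | p1:escaped | p2:(0,3)->(0,4)->EXIT
Exit steps: [2, 1, 2]
First to escape: p1 at step 1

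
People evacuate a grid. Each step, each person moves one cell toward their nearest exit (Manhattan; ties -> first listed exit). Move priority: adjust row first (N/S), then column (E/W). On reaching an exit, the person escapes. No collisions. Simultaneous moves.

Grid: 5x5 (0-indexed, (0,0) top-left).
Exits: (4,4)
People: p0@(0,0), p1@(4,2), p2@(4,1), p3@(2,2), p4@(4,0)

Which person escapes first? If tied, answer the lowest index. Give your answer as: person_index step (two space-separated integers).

Step 1: p0:(0,0)->(1,0) | p1:(4,2)->(4,3) | p2:(4,1)->(4,2) | p3:(2,2)->(3,2) | p4:(4,0)->(4,1)
Step 2: p0:(1,0)->(2,0) | p1:(4,3)->(4,4)->EXIT | p2:(4,2)->(4,3) | p3:(3,2)->(4,2) | p4:(4,1)->(4,2)
Step 3: p0:(2,0)->(3,0) | p1:escaped | p2:(4,3)->(4,4)->EXIT | p3:(4,2)->(4,3) | p4:(4,2)->(4,3)
Step 4: p0:(3,0)->(4,0) | p1:escaped | p2:escaped | p3:(4,3)->(4,4)->EXIT | p4:(4,3)->(4,4)->EXIT
Step 5: p0:(4,0)->(4,1) | p1:escaped | p2:escaped | p3:escaped | p4:escaped
Step 6: p0:(4,1)->(4,2) | p1:escaped | p2:escaped | p3:escaped | p4:escaped
Step 7: p0:(4,2)->(4,3) | p1:escaped | p2:escaped | p3:escaped | p4:escaped
Step 8: p0:(4,3)->(4,4)->EXIT | p1:escaped | p2:escaped | p3:escaped | p4:escaped
Exit steps: [8, 2, 3, 4, 4]
First to escape: p1 at step 2

Answer: 1 2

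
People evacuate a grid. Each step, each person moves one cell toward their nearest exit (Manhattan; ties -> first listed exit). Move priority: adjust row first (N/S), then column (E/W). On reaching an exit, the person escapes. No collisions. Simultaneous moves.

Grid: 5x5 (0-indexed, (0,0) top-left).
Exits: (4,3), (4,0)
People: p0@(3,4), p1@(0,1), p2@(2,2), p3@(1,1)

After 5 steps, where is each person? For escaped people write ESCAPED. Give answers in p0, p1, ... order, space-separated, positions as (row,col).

Step 1: p0:(3,4)->(4,4) | p1:(0,1)->(1,1) | p2:(2,2)->(3,2) | p3:(1,1)->(2,1)
Step 2: p0:(4,4)->(4,3)->EXIT | p1:(1,1)->(2,1) | p2:(3,2)->(4,2) | p3:(2,1)->(3,1)
Step 3: p0:escaped | p1:(2,1)->(3,1) | p2:(4,2)->(4,3)->EXIT | p3:(3,1)->(4,1)
Step 4: p0:escaped | p1:(3,1)->(4,1) | p2:escaped | p3:(4,1)->(4,0)->EXIT
Step 5: p0:escaped | p1:(4,1)->(4,0)->EXIT | p2:escaped | p3:escaped

ESCAPED ESCAPED ESCAPED ESCAPED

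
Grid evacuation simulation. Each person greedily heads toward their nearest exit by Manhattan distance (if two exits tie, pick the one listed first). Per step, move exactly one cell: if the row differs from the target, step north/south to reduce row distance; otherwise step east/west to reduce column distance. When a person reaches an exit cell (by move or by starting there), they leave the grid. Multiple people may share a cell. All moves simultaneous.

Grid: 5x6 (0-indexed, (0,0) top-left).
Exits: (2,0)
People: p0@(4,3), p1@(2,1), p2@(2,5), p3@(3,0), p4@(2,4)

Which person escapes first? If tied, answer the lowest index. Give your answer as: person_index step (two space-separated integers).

Step 1: p0:(4,3)->(3,3) | p1:(2,1)->(2,0)->EXIT | p2:(2,5)->(2,4) | p3:(3,0)->(2,0)->EXIT | p4:(2,4)->(2,3)
Step 2: p0:(3,3)->(2,3) | p1:escaped | p2:(2,4)->(2,3) | p3:escaped | p4:(2,3)->(2,2)
Step 3: p0:(2,3)->(2,2) | p1:escaped | p2:(2,3)->(2,2) | p3:escaped | p4:(2,2)->(2,1)
Step 4: p0:(2,2)->(2,1) | p1:escaped | p2:(2,2)->(2,1) | p3:escaped | p4:(2,1)->(2,0)->EXIT
Step 5: p0:(2,1)->(2,0)->EXIT | p1:escaped | p2:(2,1)->(2,0)->EXIT | p3:escaped | p4:escaped
Exit steps: [5, 1, 5, 1, 4]
First to escape: p1 at step 1

Answer: 1 1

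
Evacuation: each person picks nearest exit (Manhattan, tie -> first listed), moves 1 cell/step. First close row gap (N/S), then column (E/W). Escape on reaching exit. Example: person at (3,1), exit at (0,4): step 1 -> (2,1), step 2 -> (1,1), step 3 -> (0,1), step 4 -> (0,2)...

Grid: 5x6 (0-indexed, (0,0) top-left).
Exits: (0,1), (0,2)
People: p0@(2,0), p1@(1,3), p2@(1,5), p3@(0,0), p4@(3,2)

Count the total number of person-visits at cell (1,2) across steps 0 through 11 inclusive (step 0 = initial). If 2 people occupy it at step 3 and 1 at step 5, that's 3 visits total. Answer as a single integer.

Step 0: p0@(2,0) p1@(1,3) p2@(1,5) p3@(0,0) p4@(3,2) -> at (1,2): 0 [-], cum=0
Step 1: p0@(1,0) p1@(0,3) p2@(0,5) p3@ESC p4@(2,2) -> at (1,2): 0 [-], cum=0
Step 2: p0@(0,0) p1@ESC p2@(0,4) p3@ESC p4@(1,2) -> at (1,2): 1 [p4], cum=1
Step 3: p0@ESC p1@ESC p2@(0,3) p3@ESC p4@ESC -> at (1,2): 0 [-], cum=1
Step 4: p0@ESC p1@ESC p2@ESC p3@ESC p4@ESC -> at (1,2): 0 [-], cum=1
Total visits = 1

Answer: 1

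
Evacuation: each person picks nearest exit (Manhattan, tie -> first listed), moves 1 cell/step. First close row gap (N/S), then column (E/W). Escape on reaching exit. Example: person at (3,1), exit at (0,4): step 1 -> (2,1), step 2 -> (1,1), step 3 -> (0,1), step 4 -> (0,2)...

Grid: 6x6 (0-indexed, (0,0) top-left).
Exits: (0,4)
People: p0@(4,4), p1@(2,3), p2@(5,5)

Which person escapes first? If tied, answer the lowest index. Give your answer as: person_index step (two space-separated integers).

Answer: 1 3

Derivation:
Step 1: p0:(4,4)->(3,4) | p1:(2,3)->(1,3) | p2:(5,5)->(4,5)
Step 2: p0:(3,4)->(2,4) | p1:(1,3)->(0,3) | p2:(4,5)->(3,5)
Step 3: p0:(2,4)->(1,4) | p1:(0,3)->(0,4)->EXIT | p2:(3,5)->(2,5)
Step 4: p0:(1,4)->(0,4)->EXIT | p1:escaped | p2:(2,5)->(1,5)
Step 5: p0:escaped | p1:escaped | p2:(1,5)->(0,5)
Step 6: p0:escaped | p1:escaped | p2:(0,5)->(0,4)->EXIT
Exit steps: [4, 3, 6]
First to escape: p1 at step 3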